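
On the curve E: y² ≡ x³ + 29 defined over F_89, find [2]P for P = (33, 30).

tangent at (33, 30): λ = (3·33² + 0)/(2·30) ≡ 63/60. 60⁻¹ ≡ 46 (mod 89), so λ ≡ 63·46 ≡ 50.
  x = λ² - 33 - 33 = 2500 - 66 ≡ 31; y = λ·(33 - 31) - 30 ≡ 70. → (31, 70)

(31, 70)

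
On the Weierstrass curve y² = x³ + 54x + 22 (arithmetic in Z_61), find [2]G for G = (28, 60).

(50, 54)

tangent at (28, 60): λ = (3·28² + 54)/(2·60) ≡ 27/59. 59⁻¹ ≡ 30 (mod 61) since 59·30 = 1770 ≡ 1, so λ ≡ 27·30 ≡ 17.
  x = λ² - 28 - 28 = 289 - 56 ≡ 50; y = λ·(28 - 50) - 60 ≡ 54. → (50, 54)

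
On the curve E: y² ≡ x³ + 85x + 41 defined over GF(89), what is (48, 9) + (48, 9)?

tangent at (48, 9): λ = (3·48² + 85)/(2·9) ≡ 55/18. 18⁻¹ ≡ 5 (mod 89), so λ ≡ 55·5 ≡ 8.
  x = λ² - 48 - 48 = 64 - 96 ≡ 57; y = λ·(48 - 57) - 9 ≡ 8. → (57, 8)

(57, 8)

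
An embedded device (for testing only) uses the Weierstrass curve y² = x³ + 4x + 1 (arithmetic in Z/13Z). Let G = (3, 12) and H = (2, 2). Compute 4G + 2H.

(2, 11)

First 4G:
Double-and-add on 4 = (100)₂. Start with G = (3, 12) for the leading 1-bit.
double: tangent at (3, 12): λ = (3·3² + 4)/(2·12) ≡ 5/11. 11⁻¹ ≡ 6 (mod 13) since 11·6 = 66 ≡ 1, so λ ≡ 5·6 ≡ 4.
  x = λ² - 3 - 3 = 16 - 6 ≡ 10; y = λ·(3 - 10) - 12 ≡ 12. → (10, 12)
double: tangent at (10, 12): λ = (3·10² + 4)/(2·12) ≡ 5/11. 11⁻¹ ≡ 6 (mod 13), so λ ≡ 5·6 ≡ 4.
  x = λ² - 10 - 10 = 16 - 20 ≡ 9; y = λ·(10 - 9) - 12 ≡ 5. → (9, 5)
4G = (9, 5).
Next 2H:
Repeated addition: build up to 2H.
2H: tangent at (2, 2): λ = (3·2² + 4)/(2·2) ≡ 3/4. 4⁻¹ ≡ 10 (mod 13) since 4·10 = 40 ≡ 1, so λ ≡ 3·10 ≡ 4.
  x = λ² - 2 - 2 = 16 - 4 ≡ 12; y = λ·(2 - 12) - 2 ≡ 10. → (12, 10)
2H = (12, 10).
Finally 4G + 2H:
(9, 5) + (12, 10). λ = (10 - 5)/(12 - 9) ≡ 5/3 mod 13. 3⁻¹ ≡ 9 (mod 13), so λ ≡ 6.
  x = λ² - 9 - 12 = 36 - 21 ≡ 2; y = λ·(9 - 2) - 5 ≡ 11. → (2, 11)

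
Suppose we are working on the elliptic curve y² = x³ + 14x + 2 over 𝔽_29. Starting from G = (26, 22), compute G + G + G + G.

Double-and-add on 4 = (100)₂. Start with G = (26, 22) for the leading 1-bit.
double: tangent at (26, 22): λ = (3·26² + 14)/(2·22) ≡ 12/15. 15⁻¹ ≡ 2 (mod 29), so λ ≡ 12·2 ≡ 24.
  x = λ² - 26 - 26 = 576 - 52 ≡ 2; y = λ·(26 - 2) - 22 ≡ 3. → (2, 3)
double: tangent at (2, 3): λ = (3·2² + 14)/(2·3) ≡ 26/6. 6⁻¹ ≡ 5 (mod 29), so λ ≡ 26·5 ≡ 14.
  x = λ² - 2 - 2 = 196 - 4 ≡ 18; y = λ·(2 - 18) - 3 ≡ 5. → (18, 5)

(18, 5)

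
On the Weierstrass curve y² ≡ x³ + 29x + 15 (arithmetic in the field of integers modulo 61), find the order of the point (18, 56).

4

2P: tangent at (18, 56): λ = (3·18² + 29)/(2·56) ≡ 25/51. 51⁻¹ ≡ 6 (mod 61), so λ ≡ 25·6 ≡ 28.
  x = λ² - 18 - 18 = 784 - 36 ≡ 16; y = λ·(18 - 16) - 56 ≡ 0. → (16, 0)
3P: (16, 0) + (18, 56). λ = (56 - 0)/(18 - 16) ≡ 56/2 mod 61. 2⁻¹ ≡ 31 (mod 61), so λ ≡ 28.
  x = λ² - 16 - 18 = 784 - 34 ≡ 18; y = λ·(16 - 18) - 0 ≡ 5. → (18, 5)
4P: (18, 5) + (18, 56): same x and y₁ ≡ -y₂, so the sum is O.
4P = O, so the order is 4.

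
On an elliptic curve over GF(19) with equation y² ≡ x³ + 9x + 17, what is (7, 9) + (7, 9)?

tangent at (7, 9): λ = (3·7² + 9)/(2·9) ≡ 4/18. 18⁻¹ ≡ 18 (mod 19) since 18·18 = 324 ≡ 1, so λ ≡ 4·18 ≡ 15.
  x = λ² - 7 - 7 = 225 - 14 ≡ 2; y = λ·(7 - 2) - 9 ≡ 9. → (2, 9)

(2, 9)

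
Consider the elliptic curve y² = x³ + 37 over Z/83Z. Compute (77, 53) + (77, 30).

O

The two points share x = 77 and their y-coordinates satisfy 53 + 30 ≡ 0 (mod 83), so they are inverses. Their sum is the point at infinity.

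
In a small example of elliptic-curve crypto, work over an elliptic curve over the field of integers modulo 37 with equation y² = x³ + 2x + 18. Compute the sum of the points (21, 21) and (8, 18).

(21, 21) + (8, 18). λ = (18 - 21)/(8 - 21) ≡ 34/24 mod 37. 24⁻¹ ≡ 17 (mod 37), so λ ≡ 23.
  x = λ² - 21 - 8 = 529 - 29 ≡ 19; y = λ·(21 - 19) - 21 ≡ 25. → (19, 25)

(19, 25)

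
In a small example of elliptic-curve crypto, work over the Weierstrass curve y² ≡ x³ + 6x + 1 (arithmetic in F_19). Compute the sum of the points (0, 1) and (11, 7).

(0, 1) + (11, 7). λ = (7 - 1)/(11 - 0) ≡ 6/11 mod 19. 11⁻¹ ≡ 7 (mod 19), so λ ≡ 4.
  x = λ² - 0 - 11 = 16 - 11 ≡ 5; y = λ·(0 - 5) - 1 ≡ 17. → (5, 17)

(5, 17)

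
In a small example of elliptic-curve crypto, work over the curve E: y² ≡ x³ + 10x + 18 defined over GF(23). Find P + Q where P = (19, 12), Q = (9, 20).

(3, 12)

(19, 12) + (9, 20). λ = (20 - 12)/(9 - 19) ≡ 8/13 mod 23. 13⁻¹ ≡ 16 (mod 23), so λ ≡ 13.
  x = λ² - 19 - 9 = 169 - 28 ≡ 3; y = λ·(19 - 3) - 12 ≡ 12. → (3, 12)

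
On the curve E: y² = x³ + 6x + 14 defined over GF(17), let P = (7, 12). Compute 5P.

(9, 7)

Double-and-add on 5 = (101)₂. Start with P = (7, 12) for the leading 1-bit.
double: tangent at (7, 12): λ = (3·7² + 6)/(2·12) ≡ 0/7. 7⁻¹ ≡ 5 (mod 17), so λ ≡ 0·5 ≡ 0.
  x = λ² - 7 - 7 = 0 - 14 ≡ 3; y = λ·(7 - 3) - 12 ≡ 5. → (3, 5)
double: tangent at (3, 5): λ = (3·3² + 6)/(2·5) ≡ 16/10. 10⁻¹ ≡ 12 (mod 17), so λ ≡ 16·12 ≡ 5.
  x = λ² - 3 - 3 = 25 - 6 ≡ 2; y = λ·(3 - 2) - 5 ≡ 0. → (2, 0)
add P: (2, 0) + (7, 12). λ = (12 - 0)/(7 - 2) ≡ 12/5 mod 17. 5⁻¹ ≡ 7 (mod 17) since 5·7 = 35 ≡ 1, so λ ≡ 16.
  x = λ² - 2 - 7 = 256 - 9 ≡ 9; y = λ·(2 - 9) - 0 ≡ 7. → (9, 7)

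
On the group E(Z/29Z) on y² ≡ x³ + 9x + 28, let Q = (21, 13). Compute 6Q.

(2, 5)

Double-and-add on 6 = (110)₂. Start with Q = (21, 13) for the leading 1-bit.
double: tangent at (21, 13): λ = (3·21² + 9)/(2·13) ≡ 27/26. 26⁻¹ ≡ 19 (mod 29), so λ ≡ 27·19 ≡ 20.
  x = λ² - 21 - 21 = 400 - 42 ≡ 10; y = λ·(21 - 10) - 13 ≡ 4. → (10, 4)
add Q: (10, 4) + (21, 13). λ = (13 - 4)/(21 - 10) ≡ 9/11 mod 29. 11⁻¹ ≡ 8 (mod 29), so λ ≡ 14.
  x = λ² - 10 - 21 = 196 - 31 ≡ 20; y = λ·(10 - 20) - 4 ≡ 1. → (20, 1)
double: tangent at (20, 1): λ = (3·20² + 9)/(2·1) ≡ 20/2. 2⁻¹ ≡ 15 (mod 29) since 2·15 = 30 ≡ 1, so λ ≡ 20·15 ≡ 10.
  x = λ² - 20 - 20 = 100 - 40 ≡ 2; y = λ·(20 - 2) - 1 ≡ 5. → (2, 5)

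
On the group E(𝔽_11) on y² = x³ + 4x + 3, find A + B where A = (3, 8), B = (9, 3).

(0, 6)

(3, 8) + (9, 3). λ = (3 - 8)/(9 - 3) ≡ 6/6 mod 11. 6⁻¹ ≡ 2 (mod 11) since 6·2 = 12 ≡ 1, so λ ≡ 1.
  x = λ² - 3 - 9 = 1 - 12 ≡ 0; y = λ·(3 - 0) - 8 ≡ 6. → (0, 6)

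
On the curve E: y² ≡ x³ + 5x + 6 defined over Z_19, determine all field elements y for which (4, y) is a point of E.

x³ + 5x + 6 = 90 ≡ 14 (mod 19).
14 is a non-residue mod 19; no y exists.

none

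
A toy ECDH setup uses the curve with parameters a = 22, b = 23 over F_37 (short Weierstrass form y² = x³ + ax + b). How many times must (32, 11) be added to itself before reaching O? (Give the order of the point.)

2P: tangent at (32, 11): λ = (3·32² + 22)/(2·11) ≡ 23/22. 22⁻¹ ≡ 32 (mod 37), so λ ≡ 23·32 ≡ 33.
  x = λ² - 32 - 32 = 1089 - 64 ≡ 26; y = λ·(32 - 26) - 11 ≡ 2. → (26, 2)
3P: (26, 2) + (32, 11). λ = (11 - 2)/(32 - 26) ≡ 9/6 mod 37. 6⁻¹ ≡ 31 (mod 37) since 6·31 = 186 ≡ 1, so λ ≡ 20.
  x = λ² - 26 - 32 = 400 - 58 ≡ 9; y = λ·(26 - 9) - 2 ≡ 5. → (9, 5)
4P: (9, 5) + (32, 11). λ = (11 - 5)/(32 - 9) ≡ 6/23 mod 37. 23⁻¹ ≡ 29 (mod 37), so λ ≡ 26.
  x = λ² - 9 - 32 = 676 - 41 ≡ 6; y = λ·(9 - 6) - 5 ≡ 36. → (6, 36)
5P: (6, 36) + (32, 11). λ = (11 - 36)/(32 - 6) ≡ 12/26 mod 37. 26⁻¹ ≡ 10 (mod 37), so λ ≡ 9.
  x = λ² - 6 - 32 = 81 - 38 ≡ 6; y = λ·(6 - 6) - 36 ≡ 1. → (6, 1)
6P: (6, 1) + (32, 11). λ = (11 - 1)/(32 - 6) ≡ 10/26 mod 37. 26⁻¹ ≡ 10 (mod 37), so λ ≡ 26.
  x = λ² - 6 - 32 = 676 - 38 ≡ 9; y = λ·(6 - 9) - 1 ≡ 32. → (9, 32)
7P: (9, 32) + (32, 11). λ = (11 - 32)/(32 - 9) ≡ 16/23 mod 37. 23⁻¹ ≡ 29 (mod 37), so λ ≡ 20.
  x = λ² - 9 - 32 = 400 - 41 ≡ 26; y = λ·(9 - 26) - 32 ≡ 35. → (26, 35)
8P: (26, 35) + (32, 11). λ = (11 - 35)/(32 - 26) ≡ 13/6 mod 37. 6⁻¹ ≡ 31 (mod 37) since 6·31 = 186 ≡ 1, so λ ≡ 33.
  x = λ² - 26 - 32 = 1089 - 58 ≡ 32; y = λ·(26 - 32) - 35 ≡ 26. → (32, 26)
9P: (32, 26) + (32, 11): same x and y₁ ≡ -y₂, so the sum is O.
9P = O, so the order is 9.

9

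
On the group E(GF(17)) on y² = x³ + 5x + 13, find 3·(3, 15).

Write G = (3, 15).
Repeated addition: build up to 3G.
2G: tangent at (3, 15): λ = (3·3² + 5)/(2·15) ≡ 15/13. 13⁻¹ ≡ 4 (mod 17), so λ ≡ 15·4 ≡ 9.
  x = λ² - 3 - 3 = 81 - 6 ≡ 7; y = λ·(3 - 7) - 15 ≡ 0. → (7, 0)
3G: (7, 0) + (3, 15). λ = (15 - 0)/(3 - 7) ≡ 15/13 mod 17. 13⁻¹ ≡ 4 (mod 17), so λ ≡ 9.
  x = λ² - 7 - 3 = 81 - 10 ≡ 3; y = λ·(7 - 3) - 0 ≡ 2. → (3, 2)

(3, 2)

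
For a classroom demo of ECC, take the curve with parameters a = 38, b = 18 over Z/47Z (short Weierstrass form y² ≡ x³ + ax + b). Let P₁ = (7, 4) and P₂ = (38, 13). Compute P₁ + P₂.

(26, 39)

(7, 4) + (38, 13). λ = (13 - 4)/(38 - 7) ≡ 9/31 mod 47. 31⁻¹ ≡ 44 (mod 47) since 31·44 = 1364 ≡ 1, so λ ≡ 20.
  x = λ² - 7 - 38 = 400 - 45 ≡ 26; y = λ·(7 - 26) - 4 ≡ 39. → (26, 39)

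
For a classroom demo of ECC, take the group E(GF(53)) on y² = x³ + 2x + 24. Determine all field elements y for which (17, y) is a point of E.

25, 28

x³ + 2x + 24 = 4971 ≡ 42 (mod 53).
Square roots of 42 mod 53: 25 and 28 (since 25² = 625 ≡ 42).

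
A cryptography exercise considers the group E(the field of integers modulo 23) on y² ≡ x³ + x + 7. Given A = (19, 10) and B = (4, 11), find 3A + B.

O

First 3A:
Repeated addition: build up to 3A.
2A: tangent at (19, 10): λ = (3·19² + 1)/(2·10) ≡ 3/20. 20⁻¹ ≡ 15 (mod 23), so λ ≡ 3·15 ≡ 22.
  x = λ² - 19 - 19 = 484 - 38 ≡ 9; y = λ·(19 - 9) - 10 ≡ 3. → (9, 3)
3A: (9, 3) + (19, 10). λ = (10 - 3)/(19 - 9) ≡ 7/10 mod 23. 10⁻¹ ≡ 7 (mod 23) since 10·7 = 70 ≡ 1, so λ ≡ 3.
  x = λ² - 9 - 19 = 9 - 28 ≡ 4; y = λ·(9 - 4) - 3 ≡ 12. → (4, 12)
3A = (4, 12).
Finally 3A + B:
(4, 12) + (4, 11): same x and y₁ ≡ -y₂, so the sum is O.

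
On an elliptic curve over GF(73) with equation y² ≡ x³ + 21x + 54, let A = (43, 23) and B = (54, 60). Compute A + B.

(3, 12)

(43, 23) + (54, 60). λ = (60 - 23)/(54 - 43) ≡ 37/11 mod 73. 11⁻¹ ≡ 20 (mod 73) since 11·20 = 220 ≡ 1, so λ ≡ 10.
  x = λ² - 43 - 54 = 100 - 97 ≡ 3; y = λ·(43 - 3) - 23 ≡ 12. → (3, 12)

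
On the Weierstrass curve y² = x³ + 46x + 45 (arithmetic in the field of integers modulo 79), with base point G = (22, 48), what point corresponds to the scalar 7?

(68, 74)

Repeated addition: build up to 7G.
2G: tangent at (22, 48): λ = (3·22² + 46)/(2·48) ≡ 76/17. 17⁻¹ ≡ 14 (mod 79) since 17·14 = 238 ≡ 1, so λ ≡ 76·14 ≡ 37.
  x = λ² - 22 - 22 = 1369 - 44 ≡ 61; y = λ·(22 - 61) - 48 ≡ 10. → (61, 10)
3G: (61, 10) + (22, 48). λ = (48 - 10)/(22 - 61) ≡ 38/40 mod 79. 40⁻¹ ≡ 2 (mod 79), so λ ≡ 76.
  x = λ² - 61 - 22 = 5776 - 83 ≡ 5; y = λ·(61 - 5) - 10 ≡ 59. → (5, 59)
4G: (5, 59) + (22, 48). λ = (48 - 59)/(22 - 5) ≡ 68/17 mod 79. 17⁻¹ ≡ 14 (mod 79) since 17·14 = 238 ≡ 1, so λ ≡ 4.
  x = λ² - 5 - 22 = 16 - 27 ≡ 68; y = λ·(5 - 68) - 59 ≡ 5. → (68, 5)
5G: (68, 5) + (22, 48). λ = (48 - 5)/(22 - 68) ≡ 43/33 mod 79. 33⁻¹ ≡ 12 (mod 79) since 33·12 = 396 ≡ 1, so λ ≡ 42.
  x = λ² - 68 - 22 = 1764 - 90 ≡ 15; y = λ·(68 - 15) - 5 ≡ 9. → (15, 9)
6G: (15, 9) + (22, 48). λ = (48 - 9)/(22 - 15) ≡ 39/7 mod 79. 7⁻¹ ≡ 34 (mod 79), so λ ≡ 62.
  x = λ² - 15 - 22 = 3844 - 37 ≡ 15; y = λ·(15 - 15) - 9 ≡ 70. → (15, 70)
7G: (15, 70) + (22, 48). λ = (48 - 70)/(22 - 15) ≡ 57/7 mod 79. 7⁻¹ ≡ 34 (mod 79) since 7·34 = 238 ≡ 1, so λ ≡ 42.
  x = λ² - 15 - 22 = 1764 - 37 ≡ 68; y = λ·(15 - 68) - 70 ≡ 74. → (68, 74)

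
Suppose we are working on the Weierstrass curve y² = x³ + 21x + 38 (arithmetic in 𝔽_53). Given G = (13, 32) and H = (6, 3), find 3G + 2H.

First 3G:
Repeated addition: build up to 3G.
2G: tangent at (13, 32): λ = (3·13² + 21)/(2·32) ≡ 51/11. 11⁻¹ ≡ 29 (mod 53), so λ ≡ 51·29 ≡ 48.
  x = λ² - 13 - 13 = 2304 - 26 ≡ 52; y = λ·(13 - 52) - 32 ≡ 4. → (52, 4)
3G: (52, 4) + (13, 32). λ = (32 - 4)/(13 - 52) ≡ 28/14 mod 53. 14⁻¹ ≡ 19 (mod 53), so λ ≡ 2.
  x = λ² - 52 - 13 = 4 - 65 ≡ 45; y = λ·(52 - 45) - 4 ≡ 10. → (45, 10)
3G = (45, 10).
Next 2H:
Repeated addition: build up to 2H.
2H: tangent at (6, 3): λ = (3·6² + 21)/(2·3) ≡ 23/6. 6⁻¹ ≡ 9 (mod 53) since 6·9 = 54 ≡ 1, so λ ≡ 23·9 ≡ 48.
  x = λ² - 6 - 6 = 2304 - 12 ≡ 13; y = λ·(6 - 13) - 3 ≡ 32. → (13, 32)
2H = (13, 32).
Finally 3G + 2H:
(45, 10) + (13, 32). λ = (32 - 10)/(13 - 45) ≡ 22/21 mod 53. 21⁻¹ ≡ 48 (mod 53) since 21·48 = 1008 ≡ 1, so λ ≡ 49.
  x = λ² - 45 - 13 = 2401 - 58 ≡ 11; y = λ·(45 - 11) - 10 ≡ 13. → (11, 13)

(11, 13)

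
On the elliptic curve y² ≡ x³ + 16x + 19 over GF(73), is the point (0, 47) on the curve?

y² = 47² ≡ 19; x³ + 16x + 19 = 19 ≡ 19 (mod 73). 19 = 19.

yes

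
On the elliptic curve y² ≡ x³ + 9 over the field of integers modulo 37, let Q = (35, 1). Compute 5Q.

Repeated addition: build up to 5Q.
2Q: tangent at (35, 1): λ = (3·35² + 0)/(2·1) ≡ 12/2. 2⁻¹ ≡ 19 (mod 37) since 2·19 = 38 ≡ 1, so λ ≡ 12·19 ≡ 6.
  x = λ² - 35 - 35 = 36 - 70 ≡ 3; y = λ·(35 - 3) - 1 ≡ 6. → (3, 6)
3Q: (3, 6) + (35, 1). λ = (1 - 6)/(35 - 3) ≡ 32/32 mod 37. 32⁻¹ ≡ 22 (mod 37), so λ ≡ 1.
  x = λ² - 3 - 35 = 1 - 38 ≡ 0; y = λ·(3 - 0) - 6 ≡ 34. → (0, 34)
4Q: (0, 34) + (35, 1). λ = (1 - 34)/(35 - 0) ≡ 4/35 mod 37. 35⁻¹ ≡ 18 (mod 37), so λ ≡ 35.
  x = λ² - 0 - 35 = 1225 - 35 ≡ 6; y = λ·(0 - 6) - 34 ≡ 15. → (6, 15)
5Q: (6, 15) + (35, 1). λ = (1 - 15)/(35 - 6) ≡ 23/29 mod 37. 29⁻¹ ≡ 23 (mod 37), so λ ≡ 11.
  x = λ² - 6 - 35 = 121 - 41 ≡ 6; y = λ·(6 - 6) - 15 ≡ 22. → (6, 22)

(6, 22)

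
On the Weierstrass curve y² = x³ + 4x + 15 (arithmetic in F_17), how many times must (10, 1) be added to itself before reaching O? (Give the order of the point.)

7

2P: tangent at (10, 1): λ = (3·10² + 4)/(2·1) ≡ 15/2. 2⁻¹ ≡ 9 (mod 17) since 2·9 = 18 ≡ 1, so λ ≡ 15·9 ≡ 16.
  x = λ² - 10 - 10 = 256 - 20 ≡ 15; y = λ·(10 - 15) - 1 ≡ 4. → (15, 4)
3P: (15, 4) + (10, 1). λ = (1 - 4)/(10 - 15) ≡ 14/12 mod 17. 12⁻¹ ≡ 10 (mod 17), so λ ≡ 4.
  x = λ² - 15 - 10 = 16 - 25 ≡ 8; y = λ·(15 - 8) - 4 ≡ 7. → (8, 7)
4P: (8, 7) + (10, 1). λ = (1 - 7)/(10 - 8) ≡ 11/2 mod 17. 2⁻¹ ≡ 9 (mod 17), so λ ≡ 14.
  x = λ² - 8 - 10 = 196 - 18 ≡ 8; y = λ·(8 - 8) - 7 ≡ 10. → (8, 10)
5P: (8, 10) + (10, 1). λ = (1 - 10)/(10 - 8) ≡ 8/2 mod 17. 2⁻¹ ≡ 9 (mod 17), so λ ≡ 4.
  x = λ² - 8 - 10 = 16 - 18 ≡ 15; y = λ·(8 - 15) - 10 ≡ 13. → (15, 13)
6P: (15, 13) + (10, 1). λ = (1 - 13)/(10 - 15) ≡ 5/12 mod 17. 12⁻¹ ≡ 10 (mod 17), so λ ≡ 16.
  x = λ² - 15 - 10 = 256 - 25 ≡ 10; y = λ·(15 - 10) - 13 ≡ 16. → (10, 16)
7P: (10, 16) + (10, 1): same x and y₁ ≡ -y₂, so the sum is O.
7P = O, so the order is 7.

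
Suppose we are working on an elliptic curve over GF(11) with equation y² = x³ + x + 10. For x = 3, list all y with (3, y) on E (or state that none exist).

none

x³ + 1x + 10 = 40 ≡ 7 (mod 11).
7 is a non-residue mod 11; no y exists.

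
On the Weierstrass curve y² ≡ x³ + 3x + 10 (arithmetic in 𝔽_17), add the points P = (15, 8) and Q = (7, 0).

(15, 8) + (7, 0). λ = (0 - 8)/(7 - 15) ≡ 9/9 mod 17. 9⁻¹ ≡ 2 (mod 17) since 9·2 = 18 ≡ 1, so λ ≡ 1.
  x = λ² - 15 - 7 = 1 - 22 ≡ 13; y = λ·(15 - 13) - 8 ≡ 11. → (13, 11)

(13, 11)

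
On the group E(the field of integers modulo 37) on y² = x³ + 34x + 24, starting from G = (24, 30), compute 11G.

Double-and-add on 11 = (1011)₂. Start with G = (24, 30) for the leading 1-bit.
double: tangent at (24, 30): λ = (3·24² + 34)/(2·30) ≡ 23/23. 23⁻¹ ≡ 29 (mod 37) since 23·29 = 667 ≡ 1, so λ ≡ 23·29 ≡ 1.
  x = λ² - 24 - 24 = 1 - 48 ≡ 27; y = λ·(24 - 27) - 30 ≡ 4. → (27, 4)
double: tangent at (27, 4): λ = (3·27² + 34)/(2·4) ≡ 1/8. 8⁻¹ ≡ 14 (mod 37), so λ ≡ 1·14 ≡ 14.
  x = λ² - 27 - 27 = 196 - 54 ≡ 31; y = λ·(27 - 31) - 4 ≡ 14. → (31, 14)
add G: (31, 14) + (24, 30). λ = (30 - 14)/(24 - 31) ≡ 16/30 mod 37. 30⁻¹ ≡ 21 (mod 37), so λ ≡ 3.
  x = λ² - 31 - 24 = 9 - 55 ≡ 28; y = λ·(31 - 28) - 14 ≡ 32. → (28, 32)
double: tangent at (28, 32): λ = (3·28² + 34)/(2·32) ≡ 18/27. 27⁻¹ ≡ 11 (mod 37) since 27·11 = 297 ≡ 1, so λ ≡ 18·11 ≡ 13.
  x = λ² - 28 - 28 = 169 - 56 ≡ 2; y = λ·(28 - 2) - 32 ≡ 10. → (2, 10)
add G: (2, 10) + (24, 30). λ = (30 - 10)/(24 - 2) ≡ 20/22 mod 37. 22⁻¹ ≡ 32 (mod 37), so λ ≡ 11.
  x = λ² - 2 - 24 = 121 - 26 ≡ 21; y = λ·(2 - 21) - 10 ≡ 3. → (21, 3)

(21, 3)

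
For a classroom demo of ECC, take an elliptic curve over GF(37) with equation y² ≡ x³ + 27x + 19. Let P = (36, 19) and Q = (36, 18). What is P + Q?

O

The two points share x = 36 and their y-coordinates satisfy 19 + 18 ≡ 0 (mod 37), so they are inverses. Their sum is the point at infinity.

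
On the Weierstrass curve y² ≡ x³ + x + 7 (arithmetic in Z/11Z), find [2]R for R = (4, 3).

(4, 8)

tangent at (4, 3): λ = (3·4² + 1)/(2·3) ≡ 5/6. 6⁻¹ ≡ 2 (mod 11) since 6·2 = 12 ≡ 1, so λ ≡ 5·2 ≡ 10.
  x = λ² - 4 - 4 = 100 - 8 ≡ 4; y = λ·(4 - 4) - 3 ≡ 8. → (4, 8)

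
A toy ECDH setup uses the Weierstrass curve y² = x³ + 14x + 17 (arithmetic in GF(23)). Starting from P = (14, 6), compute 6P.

Double-and-add on 6 = (110)₂. Start with P = (14, 6) for the leading 1-bit.
double: tangent at (14, 6): λ = (3·14² + 14)/(2·6) ≡ 4/12. 12⁻¹ ≡ 2 (mod 23), so λ ≡ 4·2 ≡ 8.
  x = λ² - 14 - 14 = 64 - 28 ≡ 13; y = λ·(14 - 13) - 6 ≡ 2. → (13, 2)
add P: (13, 2) + (14, 6). λ = (6 - 2)/(14 - 13) ≡ 4/1 mod 23. 1⁻¹ ≡ 1 (mod 23), so λ ≡ 4.
  x = λ² - 13 - 14 = 16 - 27 ≡ 12; y = λ·(13 - 12) - 2 ≡ 2. → (12, 2)
double: tangent at (12, 2): λ = (3·12² + 14)/(2·2) ≡ 9/4. 4⁻¹ ≡ 6 (mod 23) since 4·6 = 24 ≡ 1, so λ ≡ 9·6 ≡ 8.
  x = λ² - 12 - 12 = 64 - 24 ≡ 17; y = λ·(12 - 17) - 2 ≡ 4. → (17, 4)

(17, 4)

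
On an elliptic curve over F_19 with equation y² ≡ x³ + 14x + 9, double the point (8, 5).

(1, 10)

tangent at (8, 5): λ = (3·8² + 14)/(2·5) ≡ 16/10. 10⁻¹ ≡ 2 (mod 19), so λ ≡ 16·2 ≡ 13.
  x = λ² - 8 - 8 = 169 - 16 ≡ 1; y = λ·(8 - 1) - 5 ≡ 10. → (1, 10)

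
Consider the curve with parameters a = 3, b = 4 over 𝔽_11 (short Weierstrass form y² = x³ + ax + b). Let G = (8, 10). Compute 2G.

(0, 2)

tangent at (8, 10): λ = (3·8² + 3)/(2·10) ≡ 8/9. 9⁻¹ ≡ 5 (mod 11), so λ ≡ 8·5 ≡ 7.
  x = λ² - 8 - 8 = 49 - 16 ≡ 0; y = λ·(8 - 0) - 10 ≡ 2. → (0, 2)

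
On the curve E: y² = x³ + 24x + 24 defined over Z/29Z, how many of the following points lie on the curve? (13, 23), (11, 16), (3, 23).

2

(13, 23): 23² ≡ 7, rhs ≡ 10 → off.
(11, 16): 16² ≡ 24, rhs ≡ 24 → on.
(3, 23): 23² ≡ 7, rhs ≡ 7 → on.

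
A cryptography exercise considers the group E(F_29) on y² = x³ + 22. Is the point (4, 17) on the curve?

y² = 17² ≡ 28; x³ + 0x + 22 = 86 ≡ 28 (mod 29). 28 = 28.

yes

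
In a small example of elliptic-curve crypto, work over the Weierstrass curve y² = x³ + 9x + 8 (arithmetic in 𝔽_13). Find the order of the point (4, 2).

2P: tangent at (4, 2): λ = (3·4² + 9)/(2·2) ≡ 5/4. 4⁻¹ ≡ 10 (mod 13) since 4·10 = 40 ≡ 1, so λ ≡ 5·10 ≡ 11.
  x = λ² - 4 - 4 = 121 - 8 ≡ 9; y = λ·(4 - 9) - 2 ≡ 8. → (9, 8)
3P: (9, 8) + (4, 2). λ = (2 - 8)/(4 - 9) ≡ 7/8 mod 13. 8⁻¹ ≡ 5 (mod 13) since 8·5 = 40 ≡ 1, so λ ≡ 9.
  x = λ² - 9 - 4 = 81 - 13 ≡ 3; y = λ·(9 - 3) - 8 ≡ 7. → (3, 7)
4P: (3, 7) + (4, 2). λ = (2 - 7)/(4 - 3) ≡ 8/1 mod 13. 1⁻¹ ≡ 1 (mod 13) since 1·1 = 1 ≡ 1, so λ ≡ 8.
  x = λ² - 3 - 4 = 64 - 7 ≡ 5; y = λ·(3 - 5) - 7 ≡ 3. → (5, 3)
5P: (5, 3) + (4, 2). λ = (2 - 3)/(4 - 5) ≡ 12/12 mod 13. 12⁻¹ ≡ 12 (mod 13) since 12·12 = 144 ≡ 1, so λ ≡ 1.
  x = λ² - 5 - 4 = 1 - 9 ≡ 5; y = λ·(5 - 5) - 3 ≡ 10. → (5, 10)
6P: (5, 10) + (4, 2). λ = (2 - 10)/(4 - 5) ≡ 5/12 mod 13. 12⁻¹ ≡ 12 (mod 13) since 12·12 = 144 ≡ 1, so λ ≡ 8.
  x = λ² - 5 - 4 = 64 - 9 ≡ 3; y = λ·(5 - 3) - 10 ≡ 6. → (3, 6)
7P: (3, 6) + (4, 2). λ = (2 - 6)/(4 - 3) ≡ 9/1 mod 13. 1⁻¹ ≡ 1 (mod 13), so λ ≡ 9.
  x = λ² - 3 - 4 = 81 - 7 ≡ 9; y = λ·(3 - 9) - 6 ≡ 5. → (9, 5)
8P: (9, 5) + (4, 2). λ = (2 - 5)/(4 - 9) ≡ 10/8 mod 13. 8⁻¹ ≡ 5 (mod 13), so λ ≡ 11.
  x = λ² - 9 - 4 = 121 - 13 ≡ 4; y = λ·(9 - 4) - 5 ≡ 11. → (4, 11)
9P: (4, 11) + (4, 2): same x and y₁ ≡ -y₂, so the sum is O.
9P = O, so the order is 9.

9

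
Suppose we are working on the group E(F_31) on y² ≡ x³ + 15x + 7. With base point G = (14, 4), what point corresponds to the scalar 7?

(0, 21)

Double-and-add on 7 = (111)₂. Start with G = (14, 4) for the leading 1-bit.
double: tangent at (14, 4): λ = (3·14² + 15)/(2·4) ≡ 14/8. 8⁻¹ ≡ 4 (mod 31), so λ ≡ 14·4 ≡ 25.
  x = λ² - 14 - 14 = 625 - 28 ≡ 8; y = λ·(14 - 8) - 4 ≡ 22. → (8, 22)
add G: (8, 22) + (14, 4). λ = (4 - 22)/(14 - 8) ≡ 13/6 mod 31. 6⁻¹ ≡ 26 (mod 31) since 6·26 = 156 ≡ 1, so λ ≡ 28.
  x = λ² - 8 - 14 = 784 - 22 ≡ 18; y = λ·(8 - 18) - 22 ≡ 8. → (18, 8)
double: tangent at (18, 8): λ = (3·18² + 15)/(2·8) ≡ 26/16. 16⁻¹ ≡ 2 (mod 31), so λ ≡ 26·2 ≡ 21.
  x = λ² - 18 - 18 = 441 - 36 ≡ 2; y = λ·(18 - 2) - 8 ≡ 18. → (2, 18)
add G: (2, 18) + (14, 4). λ = (4 - 18)/(14 - 2) ≡ 17/12 mod 31. 12⁻¹ ≡ 13 (mod 31), so λ ≡ 4.
  x = λ² - 2 - 14 = 16 - 16 ≡ 0; y = λ·(2 - 0) - 18 ≡ 21. → (0, 21)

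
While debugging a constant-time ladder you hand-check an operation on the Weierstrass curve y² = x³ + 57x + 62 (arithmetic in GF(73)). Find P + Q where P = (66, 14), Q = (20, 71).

(23, 20)

(66, 14) + (20, 71). λ = (71 - 14)/(20 - 66) ≡ 57/27 mod 73. 27⁻¹ ≡ 46 (mod 73), so λ ≡ 67.
  x = λ² - 66 - 20 = 4489 - 86 ≡ 23; y = λ·(66 - 23) - 14 ≡ 20. → (23, 20)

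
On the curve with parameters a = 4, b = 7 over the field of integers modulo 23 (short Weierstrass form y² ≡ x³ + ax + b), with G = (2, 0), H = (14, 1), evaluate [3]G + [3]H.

First 3G:
Repeated addition: build up to 3G.
2G: (2, 0) + (2, 0): same x and y₁ ≡ -y₂, so the sum is O.
3G: O + (2, 0) = (2, 0) (identity).
3G = (2, 0).
Next 3H:
Repeated addition: build up to 3H.
2H: tangent at (14, 1): λ = (3·14² + 4)/(2·1) ≡ 17/2. 2⁻¹ ≡ 12 (mod 23), so λ ≡ 17·12 ≡ 20.
  x = λ² - 14 - 14 = 400 - 28 ≡ 4; y = λ·(14 - 4) - 1 ≡ 15. → (4, 15)
3H: (4, 15) + (14, 1). λ = (1 - 15)/(14 - 4) ≡ 9/10 mod 23. 10⁻¹ ≡ 7 (mod 23) since 10·7 = 70 ≡ 1, so λ ≡ 17.
  x = λ² - 4 - 14 = 289 - 18 ≡ 18; y = λ·(4 - 18) - 15 ≡ 0. → (18, 0)
3H = (18, 0).
Finally 3G + 3H:
(2, 0) + (18, 0). λ = (0 - 0)/(18 - 2) ≡ 0/16 mod 23. 16⁻¹ ≡ 13 (mod 23) since 16·13 = 208 ≡ 1, so λ ≡ 0.
  x = λ² - 2 - 18 = 0 - 20 ≡ 3; y = λ·(2 - 3) - 0 ≡ 0. → (3, 0)

(3, 0)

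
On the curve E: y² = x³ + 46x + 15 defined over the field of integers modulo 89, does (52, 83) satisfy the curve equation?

no

y² = 83² ≡ 36; x³ + 46x + 15 = 143015 ≡ 81 (mod 89). 36 ≠ 81.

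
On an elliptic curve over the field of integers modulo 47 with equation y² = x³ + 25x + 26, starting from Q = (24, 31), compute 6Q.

Repeated addition: build up to 6Q.
2Q: tangent at (24, 31): λ = (3·24² + 25)/(2·31) ≡ 14/15. 15⁻¹ ≡ 22 (mod 47), so λ ≡ 14·22 ≡ 26.
  x = λ² - 24 - 24 = 676 - 48 ≡ 17; y = λ·(24 - 17) - 31 ≡ 10. → (17, 10)
3Q: (17, 10) + (24, 31). λ = (31 - 10)/(24 - 17) ≡ 21/7 mod 47. 7⁻¹ ≡ 27 (mod 47), so λ ≡ 3.
  x = λ² - 17 - 24 = 9 - 41 ≡ 15; y = λ·(17 - 15) - 10 ≡ 43. → (15, 43)
4Q: (15, 43) + (24, 31). λ = (31 - 43)/(24 - 15) ≡ 35/9 mod 47. 9⁻¹ ≡ 21 (mod 47), so λ ≡ 30.
  x = λ² - 15 - 24 = 900 - 39 ≡ 15; y = λ·(15 - 15) - 43 ≡ 4. → (15, 4)
5Q: (15, 4) + (24, 31). λ = (31 - 4)/(24 - 15) ≡ 27/9 mod 47. 9⁻¹ ≡ 21 (mod 47) since 9·21 = 189 ≡ 1, so λ ≡ 3.
  x = λ² - 15 - 24 = 9 - 39 ≡ 17; y = λ·(15 - 17) - 4 ≡ 37. → (17, 37)
6Q: (17, 37) + (24, 31). λ = (31 - 37)/(24 - 17) ≡ 41/7 mod 47. 7⁻¹ ≡ 27 (mod 47), so λ ≡ 26.
  x = λ² - 17 - 24 = 676 - 41 ≡ 24; y = λ·(17 - 24) - 37 ≡ 16. → (24, 16)

(24, 16)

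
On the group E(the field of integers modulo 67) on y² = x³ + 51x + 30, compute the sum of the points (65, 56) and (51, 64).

(65, 56) + (51, 64). λ = (64 - 56)/(51 - 65) ≡ 8/53 mod 67. 53⁻¹ ≡ 43 (mod 67), so λ ≡ 9.
  x = λ² - 65 - 51 = 81 - 116 ≡ 32; y = λ·(65 - 32) - 56 ≡ 40. → (32, 40)

(32, 40)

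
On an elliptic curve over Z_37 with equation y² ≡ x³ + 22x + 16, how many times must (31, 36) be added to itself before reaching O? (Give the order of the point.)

2P: tangent at (31, 36): λ = (3·31² + 22)/(2·36) ≡ 19/35. 35⁻¹ ≡ 18 (mod 37), so λ ≡ 19·18 ≡ 9.
  x = λ² - 31 - 31 = 81 - 62 ≡ 19; y = λ·(31 - 19) - 36 ≡ 35. → (19, 35)
3P: (19, 35) + (31, 36). λ = (36 - 35)/(31 - 19) ≡ 1/12 mod 37. 12⁻¹ ≡ 34 (mod 37) since 12·34 = 408 ≡ 1, so λ ≡ 34.
  x = λ² - 19 - 31 = 1156 - 50 ≡ 33; y = λ·(19 - 33) - 35 ≡ 7. → (33, 7)
4P: (33, 7) + (31, 36). λ = (36 - 7)/(31 - 33) ≡ 29/35 mod 37. 35⁻¹ ≡ 18 (mod 37), so λ ≡ 4.
  x = λ² - 33 - 31 = 16 - 64 ≡ 26; y = λ·(33 - 26) - 7 ≡ 21. → (26, 21)
5P: (26, 21) + (31, 36). λ = (36 - 21)/(31 - 26) ≡ 15/5 mod 37. 5⁻¹ ≡ 15 (mod 37), so λ ≡ 3.
  x = λ² - 26 - 31 = 9 - 57 ≡ 26; y = λ·(26 - 26) - 21 ≡ 16. → (26, 16)
6P: (26, 16) + (31, 36). λ = (36 - 16)/(31 - 26) ≡ 20/5 mod 37. 5⁻¹ ≡ 15 (mod 37), so λ ≡ 4.
  x = λ² - 26 - 31 = 16 - 57 ≡ 33; y = λ·(26 - 33) - 16 ≡ 30. → (33, 30)
7P: (33, 30) + (31, 36). λ = (36 - 30)/(31 - 33) ≡ 6/35 mod 37. 35⁻¹ ≡ 18 (mod 37), so λ ≡ 34.
  x = λ² - 33 - 31 = 1156 - 64 ≡ 19; y = λ·(33 - 19) - 30 ≡ 2. → (19, 2)
8P: (19, 2) + (31, 36). λ = (36 - 2)/(31 - 19) ≡ 34/12 mod 37. 12⁻¹ ≡ 34 (mod 37), so λ ≡ 9.
  x = λ² - 19 - 31 = 81 - 50 ≡ 31; y = λ·(19 - 31) - 2 ≡ 1. → (31, 1)
9P: (31, 1) + (31, 36): same x and y₁ ≡ -y₂, so the sum is O.
9P = O, so the order is 9.

9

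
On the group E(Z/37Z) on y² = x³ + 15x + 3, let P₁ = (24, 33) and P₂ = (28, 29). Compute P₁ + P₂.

(23, 3)

(24, 33) + (28, 29). λ = (29 - 33)/(28 - 24) ≡ 33/4 mod 37. 4⁻¹ ≡ 28 (mod 37), so λ ≡ 36.
  x = λ² - 24 - 28 = 1296 - 52 ≡ 23; y = λ·(24 - 23) - 33 ≡ 3. → (23, 3)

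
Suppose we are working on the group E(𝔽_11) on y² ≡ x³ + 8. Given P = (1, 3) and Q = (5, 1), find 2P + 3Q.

First 2P:
Repeated addition: build up to 2P.
2P: tangent at (1, 3): λ = (3·1² + 0)/(2·3) ≡ 3/6. 6⁻¹ ≡ 2 (mod 11) since 6·2 = 12 ≡ 1, so λ ≡ 3·2 ≡ 6.
  x = λ² - 1 - 1 = 36 - 2 ≡ 1; y = λ·(1 - 1) - 3 ≡ 8. → (1, 8)
2P = (1, 8).
Next 3Q:
Repeated addition: build up to 3Q.
2Q: tangent at (5, 1): λ = (3·5² + 0)/(2·1) ≡ 9/2. 2⁻¹ ≡ 6 (mod 11) since 2·6 = 12 ≡ 1, so λ ≡ 9·6 ≡ 10.
  x = λ² - 5 - 5 = 100 - 10 ≡ 2; y = λ·(5 - 2) - 1 ≡ 7. → (2, 7)
3Q: (2, 7) + (5, 1). λ = (1 - 7)/(5 - 2) ≡ 5/3 mod 11. 3⁻¹ ≡ 4 (mod 11) since 3·4 = 12 ≡ 1, so λ ≡ 9.
  x = λ² - 2 - 5 = 81 - 7 ≡ 8; y = λ·(2 - 8) - 7 ≡ 5. → (8, 5)
3Q = (8, 5).
Finally 2P + 3Q:
(1, 8) + (8, 5). λ = (5 - 8)/(8 - 1) ≡ 8/7 mod 11. 7⁻¹ ≡ 8 (mod 11) since 7·8 = 56 ≡ 1, so λ ≡ 9.
  x = λ² - 1 - 8 = 81 - 9 ≡ 6; y = λ·(1 - 6) - 8 ≡ 2. → (6, 2)

(6, 2)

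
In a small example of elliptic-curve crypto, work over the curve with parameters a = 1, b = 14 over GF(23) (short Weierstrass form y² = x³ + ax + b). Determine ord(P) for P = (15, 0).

2P: (15, 0) + (15, 0): same x and y₁ ≡ -y₂, so the sum is ∞.
2P = ∞, so the order is 2.

2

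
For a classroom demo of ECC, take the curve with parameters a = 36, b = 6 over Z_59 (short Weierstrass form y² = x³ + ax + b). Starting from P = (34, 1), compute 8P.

(42, 33)

Double-and-add on 8 = (1000)₂. Start with P = (34, 1) for the leading 1-bit.
double: tangent at (34, 1): λ = (3·34² + 36)/(2·1) ≡ 23/2. 2⁻¹ ≡ 30 (mod 59), so λ ≡ 23·30 ≡ 41.
  x = λ² - 34 - 34 = 1681 - 68 ≡ 20; y = λ·(34 - 20) - 1 ≡ 42. → (20, 42)
double: tangent at (20, 42): λ = (3·20² + 36)/(2·42) ≡ 56/25. 25⁻¹ ≡ 26 (mod 59) since 25·26 = 650 ≡ 1, so λ ≡ 56·26 ≡ 40.
  x = λ² - 20 - 20 = 1600 - 40 ≡ 26; y = λ·(20 - 26) - 42 ≡ 13. → (26, 13)
double: tangent at (26, 13): λ = (3·26² + 36)/(2·13) ≡ 58/26. 26⁻¹ ≡ 25 (mod 59) since 26·25 = 650 ≡ 1, so λ ≡ 58·25 ≡ 34.
  x = λ² - 26 - 26 = 1156 - 52 ≡ 42; y = λ·(26 - 42) - 13 ≡ 33. → (42, 33)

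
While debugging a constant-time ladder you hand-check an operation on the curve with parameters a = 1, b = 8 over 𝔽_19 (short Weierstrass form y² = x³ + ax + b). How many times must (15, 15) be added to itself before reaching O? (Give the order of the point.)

12

2P: tangent at (15, 15): λ = (3·15² + 1)/(2·15) ≡ 11/11. 11⁻¹ ≡ 7 (mod 19) since 11·7 = 77 ≡ 1, so λ ≡ 11·7 ≡ 1.
  x = λ² - 15 - 15 = 1 - 30 ≡ 9; y = λ·(15 - 9) - 15 ≡ 10. → (9, 10)
3P: (9, 10) + (15, 15). λ = (15 - 10)/(15 - 9) ≡ 5/6 mod 19. 6⁻¹ ≡ 16 (mod 19), so λ ≡ 4.
  x = λ² - 9 - 15 = 16 - 24 ≡ 11; y = λ·(9 - 11) - 10 ≡ 1. → (11, 1)
4P: (11, 1) + (15, 15). λ = (15 - 1)/(15 - 11) ≡ 14/4 mod 19. 4⁻¹ ≡ 5 (mod 19), so λ ≡ 13.
  x = λ² - 11 - 15 = 169 - 26 ≡ 10; y = λ·(11 - 10) - 1 ≡ 12. → (10, 12)
5P: (10, 12) + (15, 15). λ = (15 - 12)/(15 - 10) ≡ 3/5 mod 19. 5⁻¹ ≡ 4 (mod 19), so λ ≡ 12.
  x = λ² - 10 - 15 = 144 - 25 ≡ 5; y = λ·(10 - 5) - 12 ≡ 10. → (5, 10)
6P: (5, 10) + (15, 15). λ = (15 - 10)/(15 - 5) ≡ 5/10 mod 19. 10⁻¹ ≡ 2 (mod 19) since 10·2 = 20 ≡ 1, so λ ≡ 10.
  x = λ² - 5 - 15 = 100 - 20 ≡ 4; y = λ·(5 - 4) - 10 ≡ 0. → (4, 0)
7P: (4, 0) + (15, 15). λ = (15 - 0)/(15 - 4) ≡ 15/11 mod 19. 11⁻¹ ≡ 7 (mod 19), so λ ≡ 10.
  x = λ² - 4 - 15 = 100 - 19 ≡ 5; y = λ·(4 - 5) - 0 ≡ 9. → (5, 9)
8P: (5, 9) + (15, 15). λ = (15 - 9)/(15 - 5) ≡ 6/10 mod 19. 10⁻¹ ≡ 2 (mod 19) since 10·2 = 20 ≡ 1, so λ ≡ 12.
  x = λ² - 5 - 15 = 144 - 20 ≡ 10; y = λ·(5 - 10) - 9 ≡ 7. → (10, 7)
9P: (10, 7) + (15, 15). λ = (15 - 7)/(15 - 10) ≡ 8/5 mod 19. 5⁻¹ ≡ 4 (mod 19), so λ ≡ 13.
  x = λ² - 10 - 15 = 169 - 25 ≡ 11; y = λ·(10 - 11) - 7 ≡ 18. → (11, 18)
10P: (11, 18) + (15, 15). λ = (15 - 18)/(15 - 11) ≡ 16/4 mod 19. 4⁻¹ ≡ 5 (mod 19), so λ ≡ 4.
  x = λ² - 11 - 15 = 16 - 26 ≡ 9; y = λ·(11 - 9) - 18 ≡ 9. → (9, 9)
11P: (9, 9) + (15, 15). λ = (15 - 9)/(15 - 9) ≡ 6/6 mod 19. 6⁻¹ ≡ 16 (mod 19), so λ ≡ 1.
  x = λ² - 9 - 15 = 1 - 24 ≡ 15; y = λ·(9 - 15) - 9 ≡ 4. → (15, 4)
12P: (15, 4) + (15, 15): same x and y₁ ≡ -y₂, so the sum is O.
12P = O, so the order is 12.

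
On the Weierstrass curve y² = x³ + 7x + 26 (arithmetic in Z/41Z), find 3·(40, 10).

(11, 32)

Write P = (40, 10).
Repeated addition: build up to 3P.
2P: tangent at (40, 10): λ = (3·40² + 7)/(2·10) ≡ 10/20. 20⁻¹ ≡ 39 (mod 41), so λ ≡ 10·39 ≡ 21.
  x = λ² - 40 - 40 = 441 - 80 ≡ 33; y = λ·(40 - 33) - 10 ≡ 14. → (33, 14)
3P: (33, 14) + (40, 10). λ = (10 - 14)/(40 - 33) ≡ 37/7 mod 41. 7⁻¹ ≡ 6 (mod 41) since 7·6 = 42 ≡ 1, so λ ≡ 17.
  x = λ² - 33 - 40 = 289 - 73 ≡ 11; y = λ·(33 - 11) - 14 ≡ 32. → (11, 32)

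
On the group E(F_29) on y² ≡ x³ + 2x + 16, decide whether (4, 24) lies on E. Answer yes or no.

no

y² = 24² ≡ 25; x³ + 2x + 16 = 88 ≡ 1 (mod 29). 25 ≠ 1.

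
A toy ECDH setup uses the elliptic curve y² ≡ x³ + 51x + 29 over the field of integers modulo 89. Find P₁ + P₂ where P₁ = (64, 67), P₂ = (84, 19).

(64, 67) + (84, 19). λ = (19 - 67)/(84 - 64) ≡ 41/20 mod 89. 20⁻¹ ≡ 49 (mod 89) since 20·49 = 980 ≡ 1, so λ ≡ 51.
  x = λ² - 64 - 84 = 2601 - 148 ≡ 50; y = λ·(64 - 50) - 67 ≡ 24. → (50, 24)

(50, 24)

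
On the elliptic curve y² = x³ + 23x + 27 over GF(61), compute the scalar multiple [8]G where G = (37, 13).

Double-and-add on 8 = (1000)₂. Start with G = (37, 13) for the leading 1-bit.
double: tangent at (37, 13): λ = (3·37² + 23)/(2·13) ≡ 43/26. 26⁻¹ ≡ 54 (mod 61), so λ ≡ 43·54 ≡ 4.
  x = λ² - 37 - 37 = 16 - 74 ≡ 3; y = λ·(37 - 3) - 13 ≡ 1. → (3, 1)
double: tangent at (3, 1): λ = (3·3² + 23)/(2·1) ≡ 50/2. 2⁻¹ ≡ 31 (mod 61) since 2·31 = 62 ≡ 1, so λ ≡ 50·31 ≡ 25.
  x = λ² - 3 - 3 = 625 - 6 ≡ 9; y = λ·(3 - 9) - 1 ≡ 32. → (9, 32)
double: tangent at (9, 32): λ = (3·9² + 23)/(2·32) ≡ 22/3. 3⁻¹ ≡ 41 (mod 61), so λ ≡ 22·41 ≡ 48.
  x = λ² - 9 - 9 = 2304 - 18 ≡ 29; y = λ·(9 - 29) - 32 ≡ 45. → (29, 45)

(29, 45)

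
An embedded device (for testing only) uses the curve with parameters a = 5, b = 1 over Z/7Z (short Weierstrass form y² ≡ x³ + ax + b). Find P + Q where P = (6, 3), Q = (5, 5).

(0, 6)

(6, 3) + (5, 5). λ = (5 - 3)/(5 - 6) ≡ 2/6 mod 7. 6⁻¹ ≡ 6 (mod 7), so λ ≡ 5.
  x = λ² - 6 - 5 = 25 - 11 ≡ 0; y = λ·(6 - 0) - 3 ≡ 6. → (0, 6)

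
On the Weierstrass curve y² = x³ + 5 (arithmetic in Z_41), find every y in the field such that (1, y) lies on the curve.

x³ + 0x + 5 = 6 ≡ 6 (mod 41).
6 is a non-residue mod 41; no y exists.

none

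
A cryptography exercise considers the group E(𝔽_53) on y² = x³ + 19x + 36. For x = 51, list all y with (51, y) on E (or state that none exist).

x³ + 19x + 36 = 133656 ≡ 43 (mod 53).
Square roots of 43 mod 53: 19 and 34 (since 19² = 361 ≡ 43).

19, 34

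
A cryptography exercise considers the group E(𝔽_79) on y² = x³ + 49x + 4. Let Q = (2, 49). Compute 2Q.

tangent at (2, 49): λ = (3·2² + 49)/(2·49) ≡ 61/19. 19⁻¹ ≡ 25 (mod 79), so λ ≡ 61·25 ≡ 24.
  x = λ² - 2 - 2 = 576 - 4 ≡ 19; y = λ·(2 - 19) - 49 ≡ 17. → (19, 17)

(19, 17)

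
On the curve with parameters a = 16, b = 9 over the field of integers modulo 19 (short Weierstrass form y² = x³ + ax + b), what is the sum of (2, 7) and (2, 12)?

O

The two points share x = 2 and their y-coordinates satisfy 7 + 12 ≡ 0 (mod 19), so they are inverses. Their sum is 𝒪.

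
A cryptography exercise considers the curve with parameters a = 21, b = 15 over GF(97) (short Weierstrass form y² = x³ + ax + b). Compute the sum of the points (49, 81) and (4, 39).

(49, 81) + (4, 39). λ = (39 - 81)/(4 - 49) ≡ 55/52 mod 97. 52⁻¹ ≡ 28 (mod 97), so λ ≡ 85.
  x = λ² - 49 - 4 = 7225 - 53 ≡ 91; y = λ·(49 - 91) - 81 ≡ 35. → (91, 35)

(91, 35)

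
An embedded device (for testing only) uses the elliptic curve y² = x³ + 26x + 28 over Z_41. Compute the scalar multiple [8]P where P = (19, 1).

Repeated addition: build up to 8P.
2P: tangent at (19, 1): λ = (3·19² + 26)/(2·1) ≡ 2/2. 2⁻¹ ≡ 21 (mod 41), so λ ≡ 2·21 ≡ 1.
  x = λ² - 19 - 19 = 1 - 38 ≡ 4; y = λ·(19 - 4) - 1 ≡ 14. → (4, 14)
3P: (4, 14) + (19, 1). λ = (1 - 14)/(19 - 4) ≡ 28/15 mod 41. 15⁻¹ ≡ 11 (mod 41), so λ ≡ 21.
  x = λ² - 4 - 19 = 441 - 23 ≡ 8; y = λ·(4 - 8) - 14 ≡ 25. → (8, 25)
4P: (8, 25) + (19, 1). λ = (1 - 25)/(19 - 8) ≡ 17/11 mod 41. 11⁻¹ ≡ 15 (mod 41) since 11·15 = 165 ≡ 1, so λ ≡ 9.
  x = λ² - 8 - 19 = 81 - 27 ≡ 13; y = λ·(8 - 13) - 25 ≡ 12. → (13, 12)
5P: (13, 12) + (19, 1). λ = (1 - 12)/(19 - 13) ≡ 30/6 mod 41. 6⁻¹ ≡ 7 (mod 41), so λ ≡ 5.
  x = λ² - 13 - 19 = 25 - 32 ≡ 34; y = λ·(13 - 34) - 12 ≡ 6. → (34, 6)
6P: (34, 6) + (19, 1). λ = (1 - 6)/(19 - 34) ≡ 36/26 mod 41. 26⁻¹ ≡ 30 (mod 41), so λ ≡ 14.
  x = λ² - 34 - 19 = 196 - 53 ≡ 20; y = λ·(34 - 20) - 6 ≡ 26. → (20, 26)
7P: (20, 26) + (19, 1). λ = (1 - 26)/(19 - 20) ≡ 16/40 mod 41. 40⁻¹ ≡ 40 (mod 41) since 40·40 = 1600 ≡ 1, so λ ≡ 25.
  x = λ² - 20 - 19 = 625 - 39 ≡ 12; y = λ·(20 - 12) - 26 ≡ 10. → (12, 10)
8P: (12, 10) + (19, 1). λ = (1 - 10)/(19 - 12) ≡ 32/7 mod 41. 7⁻¹ ≡ 6 (mod 41) since 7·6 = 42 ≡ 1, so λ ≡ 28.
  x = λ² - 12 - 19 = 784 - 31 ≡ 15; y = λ·(12 - 15) - 10 ≡ 29. → (15, 29)

(15, 29)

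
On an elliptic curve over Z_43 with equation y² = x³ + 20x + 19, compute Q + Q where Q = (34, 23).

(16, 7)

tangent at (34, 23): λ = (3·34² + 20)/(2·23) ≡ 5/3. 3⁻¹ ≡ 29 (mod 43) since 3·29 = 87 ≡ 1, so λ ≡ 5·29 ≡ 16.
  x = λ² - 34 - 34 = 256 - 68 ≡ 16; y = λ·(34 - 16) - 23 ≡ 7. → (16, 7)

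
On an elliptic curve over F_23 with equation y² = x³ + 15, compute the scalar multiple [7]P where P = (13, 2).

Double-and-add on 7 = (111)₂. Start with P = (13, 2) for the leading 1-bit.
double: tangent at (13, 2): λ = (3·13² + 0)/(2·2) ≡ 1/4. 4⁻¹ ≡ 6 (mod 23) since 4·6 = 24 ≡ 1, so λ ≡ 1·6 ≡ 6.
  x = λ² - 13 - 13 = 36 - 26 ≡ 10; y = λ·(13 - 10) - 2 ≡ 16. → (10, 16)
add P: (10, 16) + (13, 2). λ = (2 - 16)/(13 - 10) ≡ 9/3 mod 23. 3⁻¹ ≡ 8 (mod 23), so λ ≡ 3.
  x = λ² - 10 - 13 = 9 - 23 ≡ 9; y = λ·(10 - 9) - 16 ≡ 10. → (9, 10)
double: tangent at (9, 10): λ = (3·9² + 0)/(2·10) ≡ 13/20. 20⁻¹ ≡ 15 (mod 23), so λ ≡ 13·15 ≡ 11.
  x = λ² - 9 - 9 = 121 - 18 ≡ 11; y = λ·(9 - 11) - 10 ≡ 14. → (11, 14)
add P: (11, 14) + (13, 2). λ = (2 - 14)/(13 - 11) ≡ 11/2 mod 23. 2⁻¹ ≡ 12 (mod 23), so λ ≡ 17.
  x = λ² - 11 - 13 = 289 - 24 ≡ 12; y = λ·(11 - 12) - 14 ≡ 15. → (12, 15)

(12, 15)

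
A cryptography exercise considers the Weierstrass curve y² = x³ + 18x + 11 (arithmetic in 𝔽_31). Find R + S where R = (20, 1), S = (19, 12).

(20, 1) + (19, 12). λ = (12 - 1)/(19 - 20) ≡ 11/30 mod 31. 30⁻¹ ≡ 30 (mod 31) since 30·30 = 900 ≡ 1, so λ ≡ 20.
  x = λ² - 20 - 19 = 400 - 39 ≡ 20; y = λ·(20 - 20) - 1 ≡ 30. → (20, 30)

(20, 30)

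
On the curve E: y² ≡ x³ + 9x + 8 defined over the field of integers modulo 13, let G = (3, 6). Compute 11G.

Repeated addition: build up to 11G.
2G: tangent at (3, 6): λ = (3·3² + 9)/(2·6) ≡ 10/12. 12⁻¹ ≡ 12 (mod 13), so λ ≡ 10·12 ≡ 3.
  x = λ² - 3 - 3 = 9 - 6 ≡ 3; y = λ·(3 - 3) - 6 ≡ 7. → (3, 7)
3G: (3, 7) + (3, 6): same x and y₁ ≡ -y₂, so the sum is O.
4G: O + (3, 6) = (3, 6) (identity).
5G: tangent at (3, 6): λ = (3·3² + 9)/(2·6) ≡ 10/12. 12⁻¹ ≡ 12 (mod 13) since 12·12 = 144 ≡ 1, so λ ≡ 10·12 ≡ 3.
  x = λ² - 3 - 3 = 9 - 6 ≡ 3; y = λ·(3 - 3) - 6 ≡ 7. → (3, 7)
6G: (3, 7) + (3, 6): same x and y₁ ≡ -y₂, so the sum is O.
7G: O + (3, 6) = (3, 6) (identity).
8G: tangent at (3, 6): λ = (3·3² + 9)/(2·6) ≡ 10/12. 12⁻¹ ≡ 12 (mod 13), so λ ≡ 10·12 ≡ 3.
  x = λ² - 3 - 3 = 9 - 6 ≡ 3; y = λ·(3 - 3) - 6 ≡ 7. → (3, 7)
9G: (3, 7) + (3, 6): same x and y₁ ≡ -y₂, so the sum is O.
10G: O + (3, 6) = (3, 6) (identity).
11G: tangent at (3, 6): λ = (3·3² + 9)/(2·6) ≡ 10/12. 12⁻¹ ≡ 12 (mod 13), so λ ≡ 10·12 ≡ 3.
  x = λ² - 3 - 3 = 9 - 6 ≡ 3; y = λ·(3 - 3) - 6 ≡ 7. → (3, 7)

(3, 7)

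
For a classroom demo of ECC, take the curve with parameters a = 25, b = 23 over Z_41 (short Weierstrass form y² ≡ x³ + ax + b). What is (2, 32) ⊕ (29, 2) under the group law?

(2, 32) + (29, 2). λ = (2 - 32)/(29 - 2) ≡ 11/27 mod 41. 27⁻¹ ≡ 38 (mod 41) since 27·38 = 1026 ≡ 1, so λ ≡ 8.
  x = λ² - 2 - 29 = 64 - 31 ≡ 33; y = λ·(2 - 33) - 32 ≡ 7. → (33, 7)

(33, 7)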